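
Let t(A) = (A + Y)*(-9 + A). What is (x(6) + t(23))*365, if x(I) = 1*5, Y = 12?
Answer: 180675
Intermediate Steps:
x(I) = 5
t(A) = (-9 + A)*(12 + A) (t(A) = (A + 12)*(-9 + A) = (12 + A)*(-9 + A) = (-9 + A)*(12 + A))
(x(6) + t(23))*365 = (5 + (-108 + 23² + 3*23))*365 = (5 + (-108 + 529 + 69))*365 = (5 + 490)*365 = 495*365 = 180675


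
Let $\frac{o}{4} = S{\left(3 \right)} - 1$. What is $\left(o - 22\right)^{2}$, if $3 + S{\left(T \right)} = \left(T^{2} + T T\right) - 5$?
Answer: $196$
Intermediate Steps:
$S{\left(T \right)} = -8 + 2 T^{2}$ ($S{\left(T \right)} = -3 - \left(5 - T^{2} - T T\right) = -3 + \left(\left(T^{2} + T^{2}\right) - 5\right) = -3 + \left(2 T^{2} - 5\right) = -3 + \left(-5 + 2 T^{2}\right) = -8 + 2 T^{2}$)
$o = 36$ ($o = 4 \left(\left(-8 + 2 \cdot 3^{2}\right) - 1\right) = 4 \left(\left(-8 + 2 \cdot 9\right) - 1\right) = 4 \left(\left(-8 + 18\right) - 1\right) = 4 \left(10 - 1\right) = 4 \cdot 9 = 36$)
$\left(o - 22\right)^{2} = \left(36 - 22\right)^{2} = 14^{2} = 196$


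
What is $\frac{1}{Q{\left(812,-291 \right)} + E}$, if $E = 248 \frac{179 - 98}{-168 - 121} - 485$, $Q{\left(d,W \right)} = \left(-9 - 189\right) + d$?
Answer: $\frac{289}{17193} \approx 0.016809$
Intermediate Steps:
$Q{\left(d,W \right)} = -198 + d$
$E = - \frac{160253}{289}$ ($E = 248 \frac{81}{-289} - 485 = 248 \cdot 81 \left(- \frac{1}{289}\right) - 485 = 248 \left(- \frac{81}{289}\right) - 485 = - \frac{20088}{289} - 485 = - \frac{160253}{289} \approx -554.51$)
$\frac{1}{Q{\left(812,-291 \right)} + E} = \frac{1}{\left(-198 + 812\right) - \frac{160253}{289}} = \frac{1}{614 - \frac{160253}{289}} = \frac{1}{\frac{17193}{289}} = \frac{289}{17193}$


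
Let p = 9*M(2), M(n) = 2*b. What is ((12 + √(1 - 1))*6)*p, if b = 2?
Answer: 2592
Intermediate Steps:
M(n) = 4 (M(n) = 2*2 = 4)
p = 36 (p = 9*4 = 36)
((12 + √(1 - 1))*6)*p = ((12 + √(1 - 1))*6)*36 = ((12 + √0)*6)*36 = ((12 + 0)*6)*36 = (12*6)*36 = 72*36 = 2592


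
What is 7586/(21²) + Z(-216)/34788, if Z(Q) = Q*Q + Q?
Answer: 23698484/1278459 ≈ 18.537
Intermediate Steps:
Z(Q) = Q + Q² (Z(Q) = Q² + Q = Q + Q²)
7586/(21²) + Z(-216)/34788 = 7586/(21²) - 216*(1 - 216)/34788 = 7586/441 - 216*(-215)*(1/34788) = 7586*(1/441) + 46440*(1/34788) = 7586/441 + 3870/2899 = 23698484/1278459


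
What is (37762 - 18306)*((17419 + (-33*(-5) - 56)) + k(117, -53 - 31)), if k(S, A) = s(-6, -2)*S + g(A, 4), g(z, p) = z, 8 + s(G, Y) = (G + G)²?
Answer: 648974336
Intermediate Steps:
s(G, Y) = -8 + 4*G² (s(G, Y) = -8 + (G + G)² = -8 + (2*G)² = -8 + 4*G²)
k(S, A) = A + 136*S (k(S, A) = (-8 + 4*(-6)²)*S + A = (-8 + 4*36)*S + A = (-8 + 144)*S + A = 136*S + A = A + 136*S)
(37762 - 18306)*((17419 + (-33*(-5) - 56)) + k(117, -53 - 31)) = (37762 - 18306)*((17419 + (-33*(-5) - 56)) + ((-53 - 31) + 136*117)) = 19456*((17419 + (165 - 56)) + (-84 + 15912)) = 19456*((17419 + 109) + 15828) = 19456*(17528 + 15828) = 19456*33356 = 648974336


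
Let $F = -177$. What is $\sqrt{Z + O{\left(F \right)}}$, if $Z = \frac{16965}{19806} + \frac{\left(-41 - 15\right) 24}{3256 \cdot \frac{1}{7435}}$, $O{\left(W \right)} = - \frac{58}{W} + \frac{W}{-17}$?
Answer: $\frac{i \sqrt{199864662865349735709390}}{8085225126} \approx 55.294 i$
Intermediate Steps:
$O{\left(W \right)} = - \frac{58}{W} - \frac{W}{17}$ ($O{\left(W \right)} = - \frac{58}{W} + W \left(- \frac{1}{17}\right) = - \frac{58}{W} - \frac{W}{17}$)
$Z = - \frac{8244124575}{2687014}$ ($Z = 16965 \cdot \frac{1}{19806} + \frac{\left(-56\right) 24}{3256 \cdot \frac{1}{7435}} = \frac{5655}{6602} - \frac{1344}{\frac{3256}{7435}} = \frac{5655}{6602} - \frac{1249080}{407} = - \frac{8244124575}{2687014} \approx -3068.1$)
$\sqrt{Z + O{\left(F \right)}} = \sqrt{- \frac{8244124575}{2687014} - \left(- \frac{177}{17} + \frac{58}{-177}\right)} = \sqrt{- \frac{8244124575}{2687014} + \left(\left(-58\right) \left(- \frac{1}{177}\right) + \frac{177}{17}\right)} = \sqrt{- \frac{8244124575}{2687014} + \left(\frac{58}{177} + \frac{177}{17}\right)} = \sqrt{- \frac{8244124575}{2687014} + \frac{32315}{3009}} = \sqrt{- \frac{24719739988765}{8085225126}} = \frac{i \sqrt{199864662865349735709390}}{8085225126}$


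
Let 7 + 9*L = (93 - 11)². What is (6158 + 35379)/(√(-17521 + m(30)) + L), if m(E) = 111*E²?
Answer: 279004029/4271710 - 373833*√82379/4271710 ≈ 40.196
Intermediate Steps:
L = 2239/3 (L = -7/9 + (93 - 11)²/9 = -7/9 + (⅑)*82² = -7/9 + (⅑)*6724 = -7/9 + 6724/9 = 2239/3 ≈ 746.33)
(6158 + 35379)/(√(-17521 + m(30)) + L) = (6158 + 35379)/(√(-17521 + 111*30²) + 2239/3) = 41537/(√(-17521 + 111*900) + 2239/3) = 41537/(√(-17521 + 99900) + 2239/3) = 41537/(√82379 + 2239/3) = 41537/(2239/3 + √82379)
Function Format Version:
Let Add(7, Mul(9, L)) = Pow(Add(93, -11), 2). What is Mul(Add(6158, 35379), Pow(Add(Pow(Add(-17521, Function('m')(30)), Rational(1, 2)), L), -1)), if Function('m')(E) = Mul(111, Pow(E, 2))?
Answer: Add(Rational(279004029, 4271710), Mul(Rational(-373833, 4271710), Pow(82379, Rational(1, 2)))) ≈ 40.196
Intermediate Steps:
L = Rational(2239, 3) (L = Add(Rational(-7, 9), Mul(Rational(1, 9), Pow(Add(93, -11), 2))) = Add(Rational(-7, 9), Mul(Rational(1, 9), Pow(82, 2))) = Add(Rational(-7, 9), Mul(Rational(1, 9), 6724)) = Add(Rational(-7, 9), Rational(6724, 9)) = Rational(2239, 3) ≈ 746.33)
Mul(Add(6158, 35379), Pow(Add(Pow(Add(-17521, Function('m')(30)), Rational(1, 2)), L), -1)) = Mul(Add(6158, 35379), Pow(Add(Pow(Add(-17521, Mul(111, Pow(30, 2))), Rational(1, 2)), Rational(2239, 3)), -1)) = Mul(41537, Pow(Add(Pow(Add(-17521, Mul(111, 900)), Rational(1, 2)), Rational(2239, 3)), -1)) = Mul(41537, Pow(Add(Pow(Add(-17521, 99900), Rational(1, 2)), Rational(2239, 3)), -1)) = Mul(41537, Pow(Add(Pow(82379, Rational(1, 2)), Rational(2239, 3)), -1)) = Mul(41537, Pow(Add(Rational(2239, 3), Pow(82379, Rational(1, 2))), -1))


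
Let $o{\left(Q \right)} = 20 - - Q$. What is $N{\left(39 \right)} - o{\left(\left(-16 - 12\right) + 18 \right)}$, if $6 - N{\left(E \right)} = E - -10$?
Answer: $-53$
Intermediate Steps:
$N{\left(E \right)} = -4 - E$ ($N{\left(E \right)} = 6 - \left(E - -10\right) = 6 - \left(E + 10\right) = 6 - \left(10 + E\right) = -4 - E$)
$o{\left(Q \right)} = 20 + Q$
$N{\left(39 \right)} - o{\left(\left(-16 - 12\right) + 18 \right)} = \left(-4 - 39\right) - \left(20 + \left(\left(-16 - 12\right) + 18\right)\right) = \left(-4 - 39\right) - \left(20 + \left(-28 + 18\right)\right) = -43 - \left(20 - 10\right) = -43 - 10 = -53$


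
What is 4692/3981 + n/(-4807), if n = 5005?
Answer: 79683/579899 ≈ 0.13741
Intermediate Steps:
4692/3981 + n/(-4807) = 4692/3981 + 5005/(-4807) = 4692*(1/3981) + 5005*(-1/4807) = 1564/1327 - 455/437 = 79683/579899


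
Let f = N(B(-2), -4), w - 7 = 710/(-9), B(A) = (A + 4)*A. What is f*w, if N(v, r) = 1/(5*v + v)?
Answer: 647/216 ≈ 2.9954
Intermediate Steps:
B(A) = A*(4 + A) (B(A) = (4 + A)*A = A*(4 + A))
w = -647/9 (w = 7 + 710/(-9) = 7 + 710*(-1/9) = 7 - 710/9 = -647/9 ≈ -71.889)
N(v, r) = 1/(6*v)
f = -1/24 (f = 1/(6*((-2*(4 - 2)))) = 1/(6*((-2*2))) = (1/6)/(-4) = (1/6)*(-1/4) = -1/24 ≈ -0.041667)
f*w = -1/24*(-647/9) = 647/216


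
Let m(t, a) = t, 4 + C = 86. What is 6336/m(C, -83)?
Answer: 3168/41 ≈ 77.268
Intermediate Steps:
C = 82 (C = -4 + 86 = 82)
6336/m(C, -83) = 6336/82 = 6336*(1/82) = 3168/41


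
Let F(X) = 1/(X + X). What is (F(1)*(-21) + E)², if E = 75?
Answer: 16641/4 ≈ 4160.3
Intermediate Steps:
F(X) = 1/(2*X)
(F(1)*(-21) + E)² = (((½)/1)*(-21) + 75)² = (((½)*1)*(-21) + 75)² = ((½)*(-21) + 75)² = (-21/2 + 75)² = (129/2)² = 16641/4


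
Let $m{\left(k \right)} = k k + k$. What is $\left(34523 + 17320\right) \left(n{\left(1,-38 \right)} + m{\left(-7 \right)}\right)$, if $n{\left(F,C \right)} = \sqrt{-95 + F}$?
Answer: $2177406 + 51843 i \sqrt{94} \approx 2.1774 \cdot 10^{6} + 5.0264 \cdot 10^{5} i$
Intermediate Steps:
$m{\left(k \right)} = k + k^{2}$ ($m{\left(k \right)} = k^{2} + k = k + k^{2}$)
$\left(34523 + 17320\right) \left(n{\left(1,-38 \right)} + m{\left(-7 \right)}\right) = \left(34523 + 17320\right) \left(\sqrt{-95 + 1} - 7 \left(1 - 7\right)\right) = 51843 \left(\sqrt{-94} - -42\right) = 51843 \left(i \sqrt{94} + 42\right) = 51843 \left(42 + i \sqrt{94}\right) = 2177406 + 51843 i \sqrt{94}$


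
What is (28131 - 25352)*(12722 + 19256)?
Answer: 88866862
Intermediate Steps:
(28131 - 25352)*(12722 + 19256) = 2779*31978 = 88866862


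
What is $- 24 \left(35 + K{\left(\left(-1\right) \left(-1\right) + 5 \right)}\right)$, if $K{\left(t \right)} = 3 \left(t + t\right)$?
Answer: $-1704$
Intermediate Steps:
$K{\left(t \right)} = 6 t$ ($K{\left(t \right)} = 3 \cdot 2 t = 6 t$)
$- 24 \left(35 + K{\left(\left(-1\right) \left(-1\right) + 5 \right)}\right) = - 24 \left(35 + 6 \left(\left(-1\right) \left(-1\right) + 5\right)\right) = - 24 \left(35 + 6 \left(1 + 5\right)\right) = - 24 \left(35 + 6 \cdot 6\right) = - 24 \left(35 + 36\right) = \left(-24\right) 71 = -1704$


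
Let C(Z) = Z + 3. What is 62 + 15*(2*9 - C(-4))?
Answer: 347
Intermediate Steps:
C(Z) = 3 + Z
62 + 15*(2*9 - C(-4)) = 62 + 15*(2*9 - (3 - 4)) = 62 + 15*(18 - 1*(-1)) = 62 + 15*(18 + 1) = 62 + 15*19 = 62 + 285 = 347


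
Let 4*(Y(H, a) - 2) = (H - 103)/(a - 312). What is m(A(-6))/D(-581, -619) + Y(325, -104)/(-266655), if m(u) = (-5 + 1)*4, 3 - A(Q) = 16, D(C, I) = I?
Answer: 3548750053/137329458240 ≈ 0.025841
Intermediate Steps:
A(Q) = -13 (A(Q) = 3 - 1*16 = 3 - 16 = -13)
m(u) = -16 (m(u) = -4*4 = -16)
Y(H, a) = 2 + (-103 + H)/(4*(-312 + a)) (Y(H, a) = 2 + ((H - 103)/(a - 312))/4 = 2 + ((-103 + H)/(-312 + a))/4 = 2 + (-103 + H)/(4*(-312 + a)))
m(A(-6))/D(-581, -619) + Y(325, -104)/(-266655) = -16/(-619) + ((-2599 + 325 + 8*(-104))/(4*(-312 - 104)))/(-266655) = -16*(-1/619) + ((1/4)*(-2599 + 325 - 832)/(-416))*(-1/266655) = 16/619 + ((1/4)*(-1/416)*(-3106))*(-1/266655) = 16/619 + (1553/832)*(-1/266655) = 16/619 - 1553/221856960 = 3548750053/137329458240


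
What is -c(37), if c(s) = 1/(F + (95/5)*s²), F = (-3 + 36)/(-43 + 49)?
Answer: -2/52033 ≈ -3.8437e-5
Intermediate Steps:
F = 11/2 (F = 33/6 = 33*(⅙) = 11/2 ≈ 5.5000)
c(s) = 1/(11/2 + 19*s²) (c(s) = 1/(11/2 + (95/5)*s²) = 1/(11/2 + (95*(⅕))*s²) = 1/(11/2 + 19*s²))
-c(37) = -2/(11 + 38*37²) = -2/(11 + 38*1369) = -2/(11 + 52022) = -2/52033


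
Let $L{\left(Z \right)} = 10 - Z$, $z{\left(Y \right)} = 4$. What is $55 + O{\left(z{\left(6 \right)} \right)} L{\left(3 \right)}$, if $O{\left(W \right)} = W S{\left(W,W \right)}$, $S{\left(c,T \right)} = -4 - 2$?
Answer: $-113$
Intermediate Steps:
$S{\left(c,T \right)} = -6$
$O{\left(W \right)} = - 6 W$ ($O{\left(W \right)} = W \left(-6\right) = - 6 W$)
$55 + O{\left(z{\left(6 \right)} \right)} L{\left(3 \right)} = 55 + \left(-6\right) 4 \left(10 - 3\right) = 55 - 24 \left(10 - 3\right) = 55 - 168 = -113$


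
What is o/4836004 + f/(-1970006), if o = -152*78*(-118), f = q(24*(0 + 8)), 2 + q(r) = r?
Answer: 344391914161/1190869612003 ≈ 0.28919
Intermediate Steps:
q(r) = -2 + r
f = 190 (f = -2 + 24*(0 + 8) = -2 + 24*8 = -2 + 192 = 190)
o = 1399008 (o = -11856*(-118) = 1399008)
o/4836004 + f/(-1970006) = 1399008/4836004 + 190/(-1970006) = 1399008*(1/4836004) + 190*(-1/1970006) = 349752/1209001 - 95/985003 = 344391914161/1190869612003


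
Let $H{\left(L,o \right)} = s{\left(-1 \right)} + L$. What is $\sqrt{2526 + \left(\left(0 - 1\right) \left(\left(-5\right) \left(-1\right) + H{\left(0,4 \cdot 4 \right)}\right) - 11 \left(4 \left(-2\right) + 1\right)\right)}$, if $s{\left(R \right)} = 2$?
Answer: $2 \sqrt{649} \approx 50.951$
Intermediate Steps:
$H{\left(L,o \right)} = 2 + L$
$\sqrt{2526 + \left(\left(0 - 1\right) \left(\left(-5\right) \left(-1\right) + H{\left(0,4 \cdot 4 \right)}\right) - 11 \left(4 \left(-2\right) + 1\right)\right)} = \sqrt{2526 - \left(11 \left(4 \left(-2\right) + 1\right) - \left(0 - 1\right) \left(\left(-5\right) \left(-1\right) + \left(2 + 0\right)\right)\right)} = \sqrt{2526 - \left(7 + 11 \left(-8 + 1\right)\right)} = \sqrt{2526 - -70} = \sqrt{2526 + \left(-7 + 77\right)} = \sqrt{2526 + 70} = \sqrt{2596} = 2 \sqrt{649}$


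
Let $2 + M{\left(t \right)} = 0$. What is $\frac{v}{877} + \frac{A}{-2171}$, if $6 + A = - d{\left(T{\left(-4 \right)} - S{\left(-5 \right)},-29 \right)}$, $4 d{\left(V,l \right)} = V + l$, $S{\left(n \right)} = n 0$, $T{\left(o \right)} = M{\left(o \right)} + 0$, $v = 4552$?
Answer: $\frac{39523429}{7615868} \approx 5.1896$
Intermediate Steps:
$M{\left(t \right)} = -2$ ($M{\left(t \right)} = -2 + 0 = -2$)
$T{\left(o \right)} = -2$ ($T{\left(o \right)} = -2 + 0 = -2$)
$S{\left(n \right)} = 0$
$d{\left(V,l \right)} = \frac{V}{4} + \frac{l}{4}$ ($d{\left(V,l \right)} = \frac{V + l}{4} = \frac{V}{4} + \frac{l}{4}$)
$A = \frac{7}{4}$ ($A = -6 - \left(\frac{-2 - 0}{4} + \frac{1}{4} \left(-29\right)\right) = -6 - \left(\frac{-2 + 0}{4} - \frac{29}{4}\right) = -6 - \left(\frac{1}{4} \left(-2\right) - \frac{29}{4}\right) = -6 - \left(- \frac{1}{2} - \frac{29}{4}\right) = -6 - - \frac{31}{4} = -6 + \frac{31}{4} = \frac{7}{4} \approx 1.75$)
$\frac{v}{877} + \frac{A}{-2171} = \frac{4552}{877} + \frac{7}{4 \left(-2171\right)} = 4552 \cdot \frac{1}{877} + \frac{7}{4} \left(- \frac{1}{2171}\right) = \frac{4552}{877} - \frac{7}{8684} = \frac{39523429}{7615868}$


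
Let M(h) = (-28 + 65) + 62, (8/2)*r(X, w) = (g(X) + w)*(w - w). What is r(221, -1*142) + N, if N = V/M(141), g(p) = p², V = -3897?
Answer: -433/11 ≈ -39.364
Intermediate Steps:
r(X, w) = 0 (r(X, w) = ((X² + w)*(w - w))/4 = ((w + X²)*0)/4 = (¼)*0 = 0)
M(h) = 99 (M(h) = 37 + 62 = 99)
N = -433/11 (N = -3897/99 = -3897*1/99 = -433/11 ≈ -39.364)
r(221, -1*142) + N = 0 - 433/11 = -433/11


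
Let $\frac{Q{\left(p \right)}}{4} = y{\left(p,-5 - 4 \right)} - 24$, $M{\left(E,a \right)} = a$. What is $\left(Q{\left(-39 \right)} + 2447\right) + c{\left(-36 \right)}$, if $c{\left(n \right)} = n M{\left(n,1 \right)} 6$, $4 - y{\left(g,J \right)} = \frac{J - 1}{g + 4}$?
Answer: $\frac{15049}{7} \approx 2149.9$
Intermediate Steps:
$y{\left(g,J \right)} = 4 - \frac{-1 + J}{4 + g}$ ($y{\left(g,J \right)} = 4 - \frac{J - 1}{g + 4} = 4 - \frac{-1 + J}{4 + g}$)
$c{\left(n \right)} = 6 n$ ($c{\left(n \right)} = n 1 \cdot 6 = n 6 = 6 n$)
$Q{\left(p \right)} = -96 + \frac{4 \left(26 + 4 p\right)}{4 + p}$ ($Q{\left(p \right)} = 4 \left(\frac{17 - \left(-5 - 4\right) + 4 p}{4 + p} - 24\right) = 4 \left(\frac{17 - -9 + 4 p}{4 + p} - 24\right) = 4 \left(\frac{17 + 9 + 4 p}{4 + p} - 24\right) = 4 \left(\frac{26 + 4 p}{4 + p} - 24\right) = 4 \left(-24 + \frac{26 + 4 p}{4 + p}\right) = -96 + \frac{4 \left(26 + 4 p\right)}{4 + p}$)
$\left(Q{\left(-39 \right)} + 2447\right) + c{\left(-36 \right)} = \left(\frac{40 \left(-7 - -78\right)}{4 - 39} + 2447\right) + 6 \left(-36\right) = \left(\frac{40 \left(-7 + 78\right)}{-35} + 2447\right) - 216 = \left(40 \left(- \frac{1}{35}\right) 71 + 2447\right) - 216 = \left(- \frac{568}{7} + 2447\right) - 216 = \frac{16561}{7} - 216 = \frac{15049}{7}$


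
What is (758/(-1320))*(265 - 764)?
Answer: 189121/660 ≈ 286.55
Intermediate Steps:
(758/(-1320))*(265 - 764) = (758*(-1/1320))*(-499) = -379/660*(-499) = 189121/660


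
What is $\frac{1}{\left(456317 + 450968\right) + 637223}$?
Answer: $\frac{1}{1544508} \approx 6.4746 \cdot 10^{-7}$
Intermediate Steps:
$\frac{1}{\left(456317 + 450968\right) + 637223} = \frac{1}{907285 + 637223} = \frac{1}{1544508}$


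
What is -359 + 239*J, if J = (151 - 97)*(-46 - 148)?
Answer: -2504123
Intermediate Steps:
J = -10476 (J = 54*(-194) = -10476)
-359 + 239*J = -359 + 239*(-10476) = -359 - 2503764 = -2504123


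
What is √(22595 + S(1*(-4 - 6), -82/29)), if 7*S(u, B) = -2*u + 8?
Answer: 27*√31 ≈ 150.33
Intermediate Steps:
S(u, B) = 8/7 - 2*u/7 (S(u, B) = (-2*u + 8)/7 = (8 - 2*u)/7 = 8/7 - 2*u/7)
√(22595 + S(1*(-4 - 6), -82/29)) = √(22595 + (8/7 - 2*(-4 - 6)/7)) = √(22595 + (8/7 - 2*(-10)/7)) = √(22595 + (8/7 - 2/7*(-10))) = √(22595 + (8/7 + 20/7)) = √(22595 + 4) = √22599 = 27*√31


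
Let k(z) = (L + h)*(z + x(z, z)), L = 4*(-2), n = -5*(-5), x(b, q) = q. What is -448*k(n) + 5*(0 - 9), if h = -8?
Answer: 358355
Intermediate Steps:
n = 25
L = -8
k(z) = -32*z (k(z) = (-8 - 8)*(z + z) = -32*z)
-448*k(n) + 5*(0 - 9) = -(-14336)*25 + 5*(0 - 9) = -448*(-800) + 5*(-9) = 358400 - 45 = 358355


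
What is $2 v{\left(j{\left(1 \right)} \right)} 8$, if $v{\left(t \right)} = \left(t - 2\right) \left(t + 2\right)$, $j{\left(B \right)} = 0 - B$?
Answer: $-48$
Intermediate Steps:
$j{\left(B \right)} = - B$
$v{\left(t \right)} = \left(-2 + t\right) \left(2 + t\right)$
$2 v{\left(j{\left(1 \right)} \right)} 8 = 2 \left(-4 + \left(\left(-1\right) 1\right)^{2}\right) 8 = 2 \left(-4 + \left(-1\right)^{2}\right) 8 = 2 \left(-4 + 1\right) 8 = 2 \left(-3\right) 8 = \left(-6\right) 8 = -48$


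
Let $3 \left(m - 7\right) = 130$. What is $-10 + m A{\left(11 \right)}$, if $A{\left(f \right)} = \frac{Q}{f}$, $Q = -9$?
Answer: $- \frac{563}{11} \approx -51.182$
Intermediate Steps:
$A{\left(f \right)} = - \frac{9}{f}$
$m = \frac{151}{3}$ ($m = 7 + \frac{1}{3} \cdot 130 = 7 + \frac{130}{3} = \frac{151}{3} \approx 50.333$)
$-10 + m A{\left(11 \right)} = -10 + \frac{151 \left(- \frac{9}{11}\right)}{3} = -10 + \frac{151 \left(\left(-9\right) \frac{1}{11}\right)}{3} = -10 + \frac{151}{3} \left(- \frac{9}{11}\right) = -10 - \frac{453}{11} = - \frac{563}{11}$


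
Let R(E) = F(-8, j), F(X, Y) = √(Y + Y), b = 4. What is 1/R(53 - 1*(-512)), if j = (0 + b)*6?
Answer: √3/12 ≈ 0.14434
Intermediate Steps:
j = 24 (j = (0 + 4)*6 = 4*6 = 24)
F(X, Y) = √2*√Y (F(X, Y) = √(2*Y) = √2*√Y)
R(E) = 4*√3 (R(E) = √2*√24 = √2*(2*√6) = 4*√3)
1/R(53 - 1*(-512)) = 1/(4*√3) = √3/12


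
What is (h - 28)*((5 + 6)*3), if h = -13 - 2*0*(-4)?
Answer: -1353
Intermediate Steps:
h = -13 (h = -13 - 0*(-4) = -13 - 1*0 = -13 + 0 = -13)
(h - 28)*((5 + 6)*3) = (-13 - 28)*((5 + 6)*3) = -451*3 = -41*33 = -1353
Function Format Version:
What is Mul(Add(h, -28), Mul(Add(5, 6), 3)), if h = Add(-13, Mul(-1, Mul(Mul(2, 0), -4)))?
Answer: -1353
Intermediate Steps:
h = -13 (h = Add(-13, Mul(-1, Mul(0, -4))) = Add(-13, Mul(-1, 0)) = Add(-13, 0) = -13)
Mul(Add(h, -28), Mul(Add(5, 6), 3)) = Mul(Add(-13, -28), Mul(Add(5, 6), 3)) = Mul(-41, Mul(11, 3)) = Mul(-41, 33) = -1353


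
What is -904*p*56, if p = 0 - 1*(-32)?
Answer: -1619968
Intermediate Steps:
p = 32 (p = 0 + 32 = 32)
-904*p*56 = -28928*56 = -904*1792 = -1619968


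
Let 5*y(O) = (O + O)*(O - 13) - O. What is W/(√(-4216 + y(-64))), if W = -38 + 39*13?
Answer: -469*I*√62/372 ≈ -9.9272*I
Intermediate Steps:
W = 469 (W = -38 + 507 = 469)
y(O) = -O/5 + 2*O*(-13 + O)/5 (y(O) = ((O + O)*(O - 13) - O)/5 = ((2*O)*(-13 + O) - O)/5 = (2*O*(-13 + O) - O)/5 = (-O + 2*O*(-13 + O))/5 = -O/5 + 2*O*(-13 + O)/5)
W/(√(-4216 + y(-64))) = 469/(√(-4216 + (⅕)*(-64)*(-27 + 2*(-64)))) = 469/(√(-4216 + (⅕)*(-64)*(-27 - 128))) = 469/(√(-4216 + (⅕)*(-64)*(-155))) = 469/(√(-4216 + 1984)) = 469/(√(-2232)) = 469/((6*I*√62)) = 469*(-I*√62/372) = -469*I*√62/372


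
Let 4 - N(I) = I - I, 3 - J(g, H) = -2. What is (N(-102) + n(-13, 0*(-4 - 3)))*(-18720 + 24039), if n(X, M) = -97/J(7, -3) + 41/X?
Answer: -6414714/65 ≈ -98688.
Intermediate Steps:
J(g, H) = 5 (J(g, H) = 3 - 1*(-2) = 3 + 2 = 5)
N(I) = 4 (N(I) = 4 - (I - I) = 4 - 1*0 = 4 + 0 = 4)
n(X, M) = -97/5 + 41/X
(N(-102) + n(-13, 0*(-4 - 3)))*(-18720 + 24039) = (4 + (-97/5 + 41/(-13)))*(-18720 + 24039) = (4 + (-97/5 + 41*(-1/13)))*5319 = (4 + (-97/5 - 41/13))*5319 = (4 - 1466/65)*5319 = -1206/65*5319 = -6414714/65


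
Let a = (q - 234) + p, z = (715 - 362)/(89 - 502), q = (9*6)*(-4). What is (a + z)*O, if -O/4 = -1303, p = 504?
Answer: 114398188/413 ≈ 2.7699e+5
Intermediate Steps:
q = -216 (q = 54*(-4) = -216)
O = 5212 (O = -4*(-1303) = 5212)
z = -353/413 (z = 353/(-413) = 353*(-1/413) = -353/413 ≈ -0.85472)
a = 54 (a = (-216 - 234) + 504 = -450 + 504 = 54)
(a + z)*O = (54 - 353/413)*5212 = (21949/413)*5212 = 114398188/413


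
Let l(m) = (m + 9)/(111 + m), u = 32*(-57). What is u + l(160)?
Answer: -494135/271 ≈ -1823.4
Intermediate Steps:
u = -1824
l(m) = (9 + m)/(111 + m)
u + l(160) = -1824 + (9 + 160)/(111 + 160) = -1824 + 169/271 = -494135/271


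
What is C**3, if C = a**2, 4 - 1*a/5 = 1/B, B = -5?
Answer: 85766121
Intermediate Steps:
a = 21 (a = 20 - 5/(-5) = 20 - 5*(-1/5) = 20 + 1 = 21)
C = 441 (C = 21**2 = 441)
C**3 = 441**3 = 85766121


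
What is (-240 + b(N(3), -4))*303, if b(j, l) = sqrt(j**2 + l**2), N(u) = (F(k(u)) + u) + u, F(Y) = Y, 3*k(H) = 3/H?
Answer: -72720 + 101*sqrt(505) ≈ -70450.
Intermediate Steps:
k(H) = 1/H (k(H) = (3/H)/3 = 1/H)
N(u) = 1/u + 2*u (N(u) = (1/u + u) + u = (u + 1/u) + u = 1/u + 2*u)
(-240 + b(N(3), -4))*303 = (-240 + sqrt((1/3 + 2*3)**2 + (-4)**2))*303 = (-240 + sqrt((1/3 + 6)**2 + 16))*303 = (-240 + sqrt((19/3)**2 + 16))*303 = (-240 + sqrt(361/9 + 16))*303 = (-240 + sqrt(505/9))*303 = (-240 + sqrt(505)/3)*303 = -72720 + 101*sqrt(505)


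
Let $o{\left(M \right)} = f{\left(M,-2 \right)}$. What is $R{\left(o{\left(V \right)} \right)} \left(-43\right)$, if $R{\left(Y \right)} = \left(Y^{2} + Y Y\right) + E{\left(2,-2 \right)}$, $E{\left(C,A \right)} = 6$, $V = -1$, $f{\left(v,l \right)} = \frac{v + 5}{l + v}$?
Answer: $- \frac{3698}{9} \approx -410.89$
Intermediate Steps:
$f{\left(v,l \right)} = \frac{5 + v}{l + v}$
$o{\left(M \right)} = \frac{5 + M}{-2 + M}$
$R{\left(Y \right)} = 6 + 2 Y^{2}$ ($R{\left(Y \right)} = \left(Y^{2} + Y Y\right) + 6 = \left(Y^{2} + Y^{2}\right) + 6 = 2 Y^{2} + 6 = 6 + 2 Y^{2}$)
$R{\left(o{\left(V \right)} \right)} \left(-43\right) = \left(6 + 2 \left(\frac{5 - 1}{-2 - 1}\right)^{2}\right) \left(-43\right) = \left(6 + 2 \left(\frac{1}{-3} \cdot 4\right)^{2}\right) \left(-43\right) = \left(6 + 2 \left(\left(- \frac{1}{3}\right) 4\right)^{2}\right) \left(-43\right) = \left(6 + 2 \left(- \frac{4}{3}\right)^{2}\right) \left(-43\right) = \left(6 + 2 \cdot \frac{16}{9}\right) \left(-43\right) = \left(6 + \frac{32}{9}\right) \left(-43\right) = \frac{86}{9} \left(-43\right) = - \frac{3698}{9}$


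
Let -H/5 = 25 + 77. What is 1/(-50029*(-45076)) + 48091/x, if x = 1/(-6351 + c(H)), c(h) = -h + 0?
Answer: -633458555958321323/2255107204 ≈ -2.8090e+8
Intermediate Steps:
H = -510 (H = -5*(25 + 77) = -5*102 = -510)
c(h) = -h
x = -1/5841 (x = 1/(-6351 - 1*(-510)) = 1/(-6351 + 510) = 1/(-5841) = -1/5841 ≈ -0.00017120)
1/(-50029*(-45076)) + 48091/x = 1/(-50029*(-45076)) + 48091/(-1/5841) = -1/50029*(-1/45076) + 48091*(-5841) = 1/2255107204 - 280899531 = -633458555958321323/2255107204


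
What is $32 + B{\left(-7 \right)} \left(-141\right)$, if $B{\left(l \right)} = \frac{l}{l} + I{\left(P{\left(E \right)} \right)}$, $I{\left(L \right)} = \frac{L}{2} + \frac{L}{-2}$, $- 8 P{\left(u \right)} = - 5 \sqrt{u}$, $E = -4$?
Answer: $-109$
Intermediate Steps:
$P{\left(u \right)} = \frac{5 \sqrt{u}}{8}$ ($P{\left(u \right)} = - \frac{\left(-5\right) \sqrt{u}}{8} = \frac{5 \sqrt{u}}{8}$)
$I{\left(L \right)} = 0$ ($I{\left(L \right)} = L \frac{1}{2} + L \left(- \frac{1}{2}\right) = \frac{L}{2} - \frac{L}{2} = 0$)
$B{\left(l \right)} = 1$ ($B{\left(l \right)} = \frac{l}{l} + 0 = 1 + 0 = 1$)
$32 + B{\left(-7 \right)} \left(-141\right) = 32 + 1 \left(-141\right) = 32 - 141 = -109$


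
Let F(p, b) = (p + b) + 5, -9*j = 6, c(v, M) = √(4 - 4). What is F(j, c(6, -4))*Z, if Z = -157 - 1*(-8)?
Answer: -1937/3 ≈ -645.67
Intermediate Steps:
c(v, M) = 0 (c(v, M) = √0 = 0)
j = -⅔ (j = -⅑*6 = -⅔ ≈ -0.66667)
F(p, b) = 5 + b + p (F(p, b) = (b + p) + 5 = 5 + b + p)
Z = -149 (Z = -157 + 8 = -149)
F(j, c(6, -4))*Z = (5 + 0 - ⅔)*(-149) = (13/3)*(-149) = -1937/3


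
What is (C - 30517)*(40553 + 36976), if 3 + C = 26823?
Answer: -286624713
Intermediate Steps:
C = 26820 (C = -3 + 26823 = 26820)
(C - 30517)*(40553 + 36976) = (26820 - 30517)*(40553 + 36976) = -3697*77529 = -286624713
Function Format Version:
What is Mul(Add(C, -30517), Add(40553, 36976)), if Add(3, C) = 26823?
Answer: -286624713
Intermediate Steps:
C = 26820 (C = Add(-3, 26823) = 26820)
Mul(Add(C, -30517), Add(40553, 36976)) = Mul(Add(26820, -30517), Add(40553, 36976)) = Mul(-3697, 77529) = -286624713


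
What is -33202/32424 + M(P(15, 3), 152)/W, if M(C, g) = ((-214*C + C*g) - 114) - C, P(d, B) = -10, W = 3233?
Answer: -45305641/52413396 ≈ -0.86439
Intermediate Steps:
M(C, g) = -114 - 215*C + C*g (M(C, g) = (-114 - 214*C + C*g) - C = -114 - 215*C + C*g)
-33202/32424 + M(P(15, 3), 152)/W = -33202/32424 + (-114 - 215*(-10) - 10*152)/3233 = -33202*1/32424 + (-114 + 2150 - 1520)*(1/3233) = -16601/16212 + 516*(1/3233) = -16601/16212 + 516/3233 = -45305641/52413396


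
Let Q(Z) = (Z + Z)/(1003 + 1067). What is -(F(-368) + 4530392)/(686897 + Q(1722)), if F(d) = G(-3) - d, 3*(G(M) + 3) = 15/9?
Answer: -4689334070/710940117 ≈ -6.5960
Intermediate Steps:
Q(Z) = Z/1035 (Q(Z) = (2*Z)/2070 = (2*Z)*(1/2070) = Z/1035)
G(M) = -22/9 (G(M) = -3 + (15/9)/3 = -3 + (15*(⅑))/3 = -3 + (⅓)*(5/3) = -3 + 5/9 = -22/9)
F(d) = -22/9 - d
-(F(-368) + 4530392)/(686897 + Q(1722)) = -((-22/9 - 1*(-368)) + 4530392)/(686897 + (1/1035)*1722) = -((-22/9 + 368) + 4530392)/(686897 + 574/345) = -(3290/9 + 4530392)/236980039/345 = -40776818*345/(9*236980039) = -1*4689334070/710940117 = -4689334070/710940117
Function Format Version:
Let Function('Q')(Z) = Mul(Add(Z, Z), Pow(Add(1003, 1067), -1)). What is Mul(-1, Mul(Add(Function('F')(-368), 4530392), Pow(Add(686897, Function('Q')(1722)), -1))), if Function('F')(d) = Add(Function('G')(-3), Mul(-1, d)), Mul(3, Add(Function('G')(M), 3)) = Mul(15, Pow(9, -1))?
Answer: Rational(-4689334070, 710940117) ≈ -6.5960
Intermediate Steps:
Function('Q')(Z) = Mul(Rational(1, 1035), Z) (Function('Q')(Z) = Mul(Mul(2, Z), Pow(2070, -1)) = Mul(Mul(2, Z), Rational(1, 2070)) = Mul(Rational(1, 1035), Z))
Function('G')(M) = Rational(-22, 9) (Function('G')(M) = Add(-3, Mul(Rational(1, 3), Mul(15, Pow(9, -1)))) = Add(-3, Mul(Rational(1, 3), Mul(15, Rational(1, 9)))) = Add(-3, Mul(Rational(1, 3), Rational(5, 3))) = Add(-3, Rational(5, 9)) = Rational(-22, 9))
Function('F')(d) = Add(Rational(-22, 9), Mul(-1, d))
Mul(-1, Mul(Add(Function('F')(-368), 4530392), Pow(Add(686897, Function('Q')(1722)), -1))) = Mul(-1, Mul(Add(Add(Rational(-22, 9), Mul(-1, -368)), 4530392), Pow(Add(686897, Mul(Rational(1, 1035), 1722)), -1))) = Mul(-1, Mul(Add(Add(Rational(-22, 9), 368), 4530392), Pow(Add(686897, Rational(574, 345)), -1))) = Mul(-1, Mul(Add(Rational(3290, 9), 4530392), Pow(Rational(236980039, 345), -1))) = Mul(-1, Mul(Rational(40776818, 9), Rational(345, 236980039))) = Mul(-1, Rational(4689334070, 710940117)) = Rational(-4689334070, 710940117)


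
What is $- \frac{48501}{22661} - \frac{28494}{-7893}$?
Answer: $\frac{1718197}{1169041} \approx 1.4697$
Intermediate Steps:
$- \frac{48501}{22661} - \frac{28494}{-7893} = \left(-48501\right) \frac{1}{22661} - - \frac{3166}{877} = - \frac{2853}{1333} + \frac{3166}{877} = \frac{1718197}{1169041}$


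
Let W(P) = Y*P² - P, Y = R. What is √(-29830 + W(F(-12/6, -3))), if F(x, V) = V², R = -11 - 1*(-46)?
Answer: 2*I*√6751 ≈ 164.33*I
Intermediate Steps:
R = 35 (R = -11 + 46 = 35)
Y = 35
W(P) = -P + 35*P² (W(P) = 35*P² - P = -P + 35*P²)
√(-29830 + W(F(-12/6, -3))) = √(-29830 + (-3)²*(-1 + 35*(-3)²)) = √(-29830 + 9*(-1 + 35*9)) = √(-29830 + 9*(-1 + 315)) = √(-29830 + 9*314) = √(-29830 + 2826) = √(-27004) = 2*I*√6751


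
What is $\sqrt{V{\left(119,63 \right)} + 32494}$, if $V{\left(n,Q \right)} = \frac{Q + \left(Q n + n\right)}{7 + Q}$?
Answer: $\frac{\sqrt{3260370}}{10} \approx 180.56$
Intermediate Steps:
$V{\left(n,Q \right)} = \frac{Q + n + Q n}{7 + Q}$ ($V{\left(n,Q \right)} = \frac{Q + \left(n + Q n\right)}{7 + Q} = \frac{Q + n + Q n}{7 + Q}$)
$\sqrt{V{\left(119,63 \right)} + 32494} = \sqrt{\frac{63 + 119 + 63 \cdot 119}{7 + 63} + 32494} = \sqrt{\frac{63 + 119 + 7497}{70} + 32494} = \sqrt{\frac{1}{70} \cdot 7679 + 32494} = \sqrt{\frac{1097}{10} + 32494} = \sqrt{\frac{326037}{10}} = \frac{\sqrt{3260370}}{10}$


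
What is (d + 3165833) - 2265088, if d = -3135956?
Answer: -2235211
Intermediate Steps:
(d + 3165833) - 2265088 = (-3135956 + 3165833) - 2265088 = 29877 - 2265088 = -2235211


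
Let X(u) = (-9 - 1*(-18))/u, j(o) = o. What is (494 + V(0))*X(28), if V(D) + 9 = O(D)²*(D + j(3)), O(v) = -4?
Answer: 4797/28 ≈ 171.32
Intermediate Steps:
X(u) = 9/u (X(u) = (-9 + 18)/u = 9/u)
V(D) = 39 + 16*D (V(D) = -9 + (-4)²*(D + 3) = -9 + 16*(3 + D) = -9 + (48 + 16*D) = 39 + 16*D)
(494 + V(0))*X(28) = (494 + (39 + 16*0))*(9/28) = (494 + (39 + 0))*(9*(1/28)) = (494 + 39)*(9/28) = 533*(9/28) = 4797/28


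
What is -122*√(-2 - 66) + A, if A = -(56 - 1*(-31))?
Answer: -87 - 244*I*√17 ≈ -87.0 - 1006.0*I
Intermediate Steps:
A = -87 (A = -(56 + 31) = -1*87 = -87)
-122*√(-2 - 66) + A = -122*√(-2 - 66) - 87 = -244*I*√17 - 87 = -87 - 244*I*√17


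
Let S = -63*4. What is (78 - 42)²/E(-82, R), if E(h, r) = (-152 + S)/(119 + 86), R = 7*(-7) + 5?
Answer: -66420/101 ≈ -657.62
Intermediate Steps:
R = -44 (R = -49 + 5 = -44)
S = -252
E(h, r) = -404/205 (E(h, r) = (-152 - 252)/(119 + 86) = -404/205)
(78 - 42)²/E(-82, R) = (78 - 42)²/(-404/205) = 36²*(-205/404) = 1296*(-205/404) = -66420/101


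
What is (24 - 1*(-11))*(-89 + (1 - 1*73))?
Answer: -5635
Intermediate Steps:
(24 - 1*(-11))*(-89 + (1 - 1*73)) = (24 + 11)*(-89 + (1 - 73)) = 35*(-89 - 72) = 35*(-161) = -5635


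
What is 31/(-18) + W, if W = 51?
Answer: 887/18 ≈ 49.278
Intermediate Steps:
31/(-18) + W = 31/(-18) + 51 = 31*(-1/18) + 51 = -31/18 + 51 = 887/18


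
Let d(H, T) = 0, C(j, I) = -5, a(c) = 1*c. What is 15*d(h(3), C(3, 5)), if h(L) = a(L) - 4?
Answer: 0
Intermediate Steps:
a(c) = c
h(L) = -4 + L (h(L) = L - 4 = -4 + L)
15*d(h(3), C(3, 5)) = 15*0 = 0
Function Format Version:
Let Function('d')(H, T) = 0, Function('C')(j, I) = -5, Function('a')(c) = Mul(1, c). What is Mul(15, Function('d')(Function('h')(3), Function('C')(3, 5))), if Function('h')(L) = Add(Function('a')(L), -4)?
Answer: 0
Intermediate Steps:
Function('a')(c) = c
Function('h')(L) = Add(-4, L) (Function('h')(L) = Add(L, -4) = Add(-4, L))
Mul(15, Function('d')(Function('h')(3), Function('C')(3, 5))) = Mul(15, 0) = 0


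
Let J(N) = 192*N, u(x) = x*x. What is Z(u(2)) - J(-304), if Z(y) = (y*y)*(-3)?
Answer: 58320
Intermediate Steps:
u(x) = x**2
Z(y) = -3*y**2 (Z(y) = y**2*(-3) = -3*y**2)
Z(u(2)) - J(-304) = -3*(2**2)**2 - 192*(-304) = -3*4**2 - 1*(-58368) = -3*16 + 58368 = -48 + 58368 = 58320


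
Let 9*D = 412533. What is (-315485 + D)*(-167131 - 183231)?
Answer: 94474412576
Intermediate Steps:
D = 45837 (D = (1/9)*412533 = 45837)
(-315485 + D)*(-167131 - 183231) = (-315485 + 45837)*(-167131 - 183231) = -269648*(-350362) = 94474412576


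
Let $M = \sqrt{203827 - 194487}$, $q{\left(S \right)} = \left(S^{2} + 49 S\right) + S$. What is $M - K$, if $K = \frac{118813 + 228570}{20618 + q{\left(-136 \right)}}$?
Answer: $- \frac{347383}{32314} + 2 \sqrt{2335} \approx 85.893$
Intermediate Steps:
$q{\left(S \right)} = S^{2} + 50 S$
$K = \frac{347383}{32314}$ ($K = \frac{118813 + 228570}{20618 - 136 \left(50 - 136\right)} = \frac{347383}{20618 - -11696} = \frac{347383}{20618 + 11696} = \frac{347383}{32314} \approx 10.75$)
$M = 2 \sqrt{2335}$ ($M = \sqrt{9340} = 2 \sqrt{2335} \approx 96.644$)
$M - K = 2 \sqrt{2335} - \frac{347383}{32314} = - \frac{347383}{32314} + 2 \sqrt{2335}$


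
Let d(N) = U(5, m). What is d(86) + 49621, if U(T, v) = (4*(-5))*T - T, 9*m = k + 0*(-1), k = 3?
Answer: 49516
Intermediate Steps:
m = 1/3 (m = (3 + 0*(-1))/9 = (3 + 0)/9 = (1/9)*3 = 1/3 ≈ 0.33333)
U(T, v) = -21*T (U(T, v) = -20*T - T = -21*T)
d(N) = -105 (d(N) = -21*5 = -105)
d(86) + 49621 = -105 + 49621 = 49516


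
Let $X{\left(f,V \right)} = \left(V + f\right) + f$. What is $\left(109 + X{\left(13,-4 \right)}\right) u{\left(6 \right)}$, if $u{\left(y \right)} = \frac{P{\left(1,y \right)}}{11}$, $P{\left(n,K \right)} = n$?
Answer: $\frac{131}{11} \approx 11.909$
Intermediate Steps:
$X{\left(f,V \right)} = V + 2 f$
$u{\left(y \right)} = \frac{1}{11}$ ($u{\left(y \right)} = 1 \cdot \frac{1}{11} = \frac{1}{11}$)
$\left(109 + X{\left(13,-4 \right)}\right) u{\left(6 \right)} = \left(109 + \left(-4 + 2 \cdot 13\right)\right) \frac{1}{11} = \left(109 + \left(-4 + 26\right)\right) \frac{1}{11} = \left(109 + 22\right) \frac{1}{11} = 131 \cdot \frac{1}{11} = \frac{131}{11}$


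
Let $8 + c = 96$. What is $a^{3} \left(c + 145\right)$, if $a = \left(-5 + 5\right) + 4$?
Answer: $14912$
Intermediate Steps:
$c = 88$ ($c = -8 + 96 = 88$)
$a = 4$ ($a = 0 + 4 = 4$)
$a^{3} \left(c + 145\right) = 4^{3} \left(88 + 145\right) = 64 \cdot 233 = 14912$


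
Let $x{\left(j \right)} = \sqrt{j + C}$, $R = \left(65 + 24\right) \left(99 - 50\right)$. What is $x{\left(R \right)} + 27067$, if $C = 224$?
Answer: $27067 + \sqrt{4585} \approx 27135.0$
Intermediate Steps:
$R = 4361$ ($R = 89 \cdot 49 = 4361$)
$x{\left(j \right)} = \sqrt{224 + j}$ ($x{\left(j \right)} = \sqrt{j + 224} = \sqrt{224 + j}$)
$x{\left(R \right)} + 27067 = \sqrt{224 + 4361} + 27067 = \sqrt{4585} + 27067 = 27067 + \sqrt{4585}$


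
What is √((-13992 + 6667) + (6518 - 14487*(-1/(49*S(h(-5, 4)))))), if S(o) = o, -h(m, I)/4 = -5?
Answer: I*√3881865/70 ≈ 28.146*I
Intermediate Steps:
h(m, I) = 20 (h(m, I) = -4*(-5) = 20)
√((-13992 + 6667) + (6518 - 14487*(-1/(49*S(h(-5, 4)))))) = √((-13992 + 6667) + (6518 - 14487/((-49*20)))) = √(-7325 + (6518 - 14487/(-980))) = √(-7325 + (6518 - 14487*(-1/980))) = √(-7325 + (6518 + 14487/980)) = √(-7325 + 6402127/980) = √(-776373/980) = I*√3881865/70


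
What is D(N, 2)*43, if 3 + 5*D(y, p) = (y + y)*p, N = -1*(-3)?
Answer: 387/5 ≈ 77.400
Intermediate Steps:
N = 3
D(y, p) = -⅗ + 2*p*y/5 (D(y, p) = -⅗ + ((y + y)*p)/5 = -⅗ + ((2*y)*p)/5 = -⅗ + (2*p*y)/5 = -⅗ + 2*p*y/5)
D(N, 2)*43 = (-⅗ + (⅖)*2*3)*43 = (-⅗ + 12/5)*43 = (9/5)*43 = 387/5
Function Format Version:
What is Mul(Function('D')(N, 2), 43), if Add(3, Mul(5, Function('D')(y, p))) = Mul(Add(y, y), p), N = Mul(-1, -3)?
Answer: Rational(387, 5) ≈ 77.400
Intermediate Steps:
N = 3
Function('D')(y, p) = Add(Rational(-3, 5), Mul(Rational(2, 5), p, y)) (Function('D')(y, p) = Add(Rational(-3, 5), Mul(Rational(1, 5), Mul(Add(y, y), p))) = Add(Rational(-3, 5), Mul(Rational(1, 5), Mul(Mul(2, y), p))) = Add(Rational(-3, 5), Mul(Rational(1, 5), Mul(2, p, y))) = Add(Rational(-3, 5), Mul(Rational(2, 5), p, y)))
Mul(Function('D')(N, 2), 43) = Mul(Add(Rational(-3, 5), Mul(Rational(2, 5), 2, 3)), 43) = Mul(Add(Rational(-3, 5), Rational(12, 5)), 43) = Mul(Rational(9, 5), 43) = Rational(387, 5)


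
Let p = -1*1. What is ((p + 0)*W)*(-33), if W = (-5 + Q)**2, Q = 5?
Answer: 0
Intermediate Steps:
p = -1
W = 0 (W = (-5 + 5)**2 = 0**2 = 0)
((p + 0)*W)*(-33) = ((-1 + 0)*0)*(-33) = -1*0*(-33) = 0*(-33) = 0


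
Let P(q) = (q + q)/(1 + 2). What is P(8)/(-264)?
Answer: -2/99 ≈ -0.020202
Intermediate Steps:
P(q) = 2*q/3 (P(q) = (2*q)/3 = (2*q)*(⅓) = 2*q/3)
P(8)/(-264) = ((⅔)*8)/(-264) = (16/3)*(-1/264) = -2/99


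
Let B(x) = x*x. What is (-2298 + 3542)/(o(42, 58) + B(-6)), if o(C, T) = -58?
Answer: -622/11 ≈ -56.545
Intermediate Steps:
B(x) = x²
(-2298 + 3542)/(o(42, 58) + B(-6)) = (-2298 + 3542)/(-58 + (-6)²) = 1244/(-58 + 36) = 1244/(-22) = 1244*(-1/22) = -622/11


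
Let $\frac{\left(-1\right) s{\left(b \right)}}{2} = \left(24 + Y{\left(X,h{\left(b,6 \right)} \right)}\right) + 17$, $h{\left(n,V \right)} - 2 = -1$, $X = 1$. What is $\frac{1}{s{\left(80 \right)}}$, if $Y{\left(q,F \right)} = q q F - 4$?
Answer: $- \frac{1}{76} \approx -0.013158$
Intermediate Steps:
$h{\left(n,V \right)} = 1$ ($h{\left(n,V \right)} = 2 - 1 = 1$)
$Y{\left(q,F \right)} = -4 + F q^{2}$ ($Y{\left(q,F \right)} = q^{2} F - 4 = F q^{2} - 4 = -4 + F q^{2}$)
$s{\left(b \right)} = -76$ ($s{\left(b \right)} = - 2 \left(\left(24 - \left(4 - 1^{2}\right)\right) + 17\right) = - 2 \left(\left(24 + \left(-4 + 1 \cdot 1\right)\right) + 17\right) = - 2 \left(\left(24 + \left(-4 + 1\right)\right) + 17\right) = - 2 \left(\left(24 - 3\right) + 17\right) = - 2 \left(21 + 17\right) = \left(-2\right) 38 = -76$)
$\frac{1}{s{\left(80 \right)}} = \frac{1}{-76} = - \frac{1}{76}$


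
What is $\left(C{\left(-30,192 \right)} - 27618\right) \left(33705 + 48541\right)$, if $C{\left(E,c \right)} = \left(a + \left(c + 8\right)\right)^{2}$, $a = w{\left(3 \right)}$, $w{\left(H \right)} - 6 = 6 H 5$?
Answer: $4934595508$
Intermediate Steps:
$w{\left(H \right)} = 6 + 30 H$ ($w{\left(H \right)} = 6 + 6 H 5 = 6 + 30 H$)
$a = 96$ ($a = 6 + 30 \cdot 3 = 6 + 90 = 96$)
$C{\left(E,c \right)} = \left(104 + c\right)^{2}$ ($C{\left(E,c \right)} = \left(96 + \left(c + 8\right)\right)^{2} = \left(96 + \left(8 + c\right)\right)^{2} = \left(104 + c\right)^{2}$)
$\left(C{\left(-30,192 \right)} - 27618\right) \left(33705 + 48541\right) = \left(\left(104 + 192\right)^{2} - 27618\right) \left(33705 + 48541\right) = \left(296^{2} - 27618\right) 82246 = \left(87616 - 27618\right) 82246 = 59998 \cdot 82246 = 4934595508$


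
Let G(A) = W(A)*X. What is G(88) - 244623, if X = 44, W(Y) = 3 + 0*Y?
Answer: -244491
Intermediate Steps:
W(Y) = 3 (W(Y) = 3 + 0 = 3)
G(A) = 132 (G(A) = 3*44 = 132)
G(88) - 244623 = 132 - 244623 = -244491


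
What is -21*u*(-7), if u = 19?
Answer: 2793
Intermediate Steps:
-21*u*(-7) = -21*19*(-7) = -399*(-7) = 2793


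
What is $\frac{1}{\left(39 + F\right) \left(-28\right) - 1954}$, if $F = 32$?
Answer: $- \frac{1}{3942} \approx -0.00025368$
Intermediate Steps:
$\frac{1}{\left(39 + F\right) \left(-28\right) - 1954} = \frac{1}{\left(39 + 32\right) \left(-28\right) - 1954} = \frac{1}{71 \left(-28\right) - 1954} = \frac{1}{-1988 - 1954} = \frac{1}{-3942} = - \frac{1}{3942}$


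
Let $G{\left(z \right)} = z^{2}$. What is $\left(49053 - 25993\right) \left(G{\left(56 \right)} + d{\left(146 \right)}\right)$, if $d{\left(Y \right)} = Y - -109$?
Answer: $78196460$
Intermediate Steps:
$d{\left(Y \right)} = 109 + Y$ ($d{\left(Y \right)} = Y + 109 = 109 + Y$)
$\left(49053 - 25993\right) \left(G{\left(56 \right)} + d{\left(146 \right)}\right) = \left(49053 - 25993\right) \left(56^{2} + \left(109 + 146\right)\right) = 23060 \left(3136 + 255\right) = 23060 \cdot 3391 = 78196460$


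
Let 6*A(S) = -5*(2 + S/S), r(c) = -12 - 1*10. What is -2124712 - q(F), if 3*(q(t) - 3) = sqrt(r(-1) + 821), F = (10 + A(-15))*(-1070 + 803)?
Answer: -2124715 - sqrt(799)/3 ≈ -2.1247e+6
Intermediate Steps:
r(c) = -22 (r(c) = -12 - 10 = -22)
A(S) = -5/2 (A(S) = (-5*(2 + S/S))/6 = (-5*(2 + 1))/6 = (-5*3)/6 = (1/6)*(-15) = -5/2)
F = -4005/2 (F = (10 - 5/2)*(-1070 + 803) = (15/2)*(-267) = -4005/2 ≈ -2002.5)
q(t) = 3 + sqrt(799)/3 (q(t) = 3 + sqrt(-22 + 821)/3 = 3 + sqrt(799)/3)
-2124712 - q(F) = -2124712 - (3 + sqrt(799)/3) = -2124712 + (-3 - sqrt(799)/3) = -2124715 - sqrt(799)/3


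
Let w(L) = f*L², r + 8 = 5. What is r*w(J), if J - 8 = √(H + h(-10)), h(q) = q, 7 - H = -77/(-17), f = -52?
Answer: 149760/17 + 19968*I*√34/17 ≈ 8809.4 + 6849.0*I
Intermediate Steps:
H = 42/17 (H = 7 - (-77)/(-17) = 7 - (-77)*(-1)/17 = 7 - 1*77/17 = 7 - 77/17 = 42/17 ≈ 2.4706)
r = -3 (r = -8 + 5 = -3)
J = 8 + 8*I*√34/17 (J = 8 + √(42/17 - 10) = 8 + √(-128/17) = 8 + 8*I*√34/17 ≈ 8.0 + 2.744*I)
w(L) = -52*L²
r*w(J) = -(-156)*(8 + 8*I*√34/17)² = 156*(8 + 8*I*√34/17)²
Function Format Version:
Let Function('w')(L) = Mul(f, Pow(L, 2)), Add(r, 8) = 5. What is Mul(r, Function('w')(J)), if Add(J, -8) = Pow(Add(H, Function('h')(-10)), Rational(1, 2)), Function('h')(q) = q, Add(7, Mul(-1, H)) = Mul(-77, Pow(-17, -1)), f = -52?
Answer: Add(Rational(149760, 17), Mul(Rational(19968, 17), I, Pow(34, Rational(1, 2)))) ≈ Add(8809.4, Mul(6849.0, I))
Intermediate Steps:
H = Rational(42, 17) (H = Add(7, Mul(-1, Mul(-77, Pow(-17, -1)))) = Add(7, Mul(-1, Mul(-77, Rational(-1, 17)))) = Add(7, Mul(-1, Rational(77, 17))) = Add(7, Rational(-77, 17)) = Rational(42, 17) ≈ 2.4706)
r = -3 (r = Add(-8, 5) = -3)
J = Add(8, Mul(Rational(8, 17), I, Pow(34, Rational(1, 2)))) (J = Add(8, Pow(Add(Rational(42, 17), -10), Rational(1, 2))) = Add(8, Pow(Rational(-128, 17), Rational(1, 2))) = Add(8, Mul(Rational(8, 17), I, Pow(34, Rational(1, 2)))) ≈ Add(8.0000, Mul(2.7440, I)))
Function('w')(L) = Mul(-52, Pow(L, 2))
Mul(r, Function('w')(J)) = Mul(-3, Mul(-52, Pow(Add(8, Mul(Rational(8, 17), I, Pow(34, Rational(1, 2)))), 2))) = Mul(156, Pow(Add(8, Mul(Rational(8, 17), I, Pow(34, Rational(1, 2)))), 2))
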